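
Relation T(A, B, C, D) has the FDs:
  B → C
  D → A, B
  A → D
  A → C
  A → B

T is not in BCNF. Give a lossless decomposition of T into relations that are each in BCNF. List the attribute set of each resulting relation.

Candidate keys of the original relation: {A}, {D}.
In {A, B, C, D}, {B} is not a superkey ({B}⁺ restricted to this set is {B, C}), so split on B → C into {B, C} and {A, B, D}.
{B, C} has no BCNF violation.
{A, B, D} has no BCNF violation.

{A, B, D}; {B, C}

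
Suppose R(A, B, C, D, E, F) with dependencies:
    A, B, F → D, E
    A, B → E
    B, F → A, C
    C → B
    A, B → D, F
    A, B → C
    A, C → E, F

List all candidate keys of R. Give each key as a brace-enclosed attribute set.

Closure of {A, B} is {A, B, C, D, E, F}, the whole schema; {A, B} is a candidate key.
Closure of {A, C} is {A, B, C, D, E, F}, the whole schema; {A, C} is a candidate key.
Closure of {B, F} is {A, B, C, D, E, F}, the whole schema; {B, F} is a candidate key.
Closure of {C, F} is {A, B, C, D, E, F}, the whole schema; {C, F} is a candidate key.
Any other superkey properly contains one of these, so there are no further candidate keys.

{A, B}, {A, C}, {B, F}, {C, F}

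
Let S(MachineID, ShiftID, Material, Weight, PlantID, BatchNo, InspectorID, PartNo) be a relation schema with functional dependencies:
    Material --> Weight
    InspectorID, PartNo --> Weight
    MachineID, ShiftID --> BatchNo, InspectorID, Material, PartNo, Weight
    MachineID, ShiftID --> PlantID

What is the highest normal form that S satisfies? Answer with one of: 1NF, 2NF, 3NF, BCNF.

Candidate key: {MachineID, ShiftID}. Prime attributes: {MachineID, ShiftID}.
Material --> Weight breaks BCNF: {Material}⁺ = {Material, Weight}, so {Material} is not a superkey.
Material --> Weight has non-prime {Weight} on the right and a non-superkey on the left, so 3NF fails.
No proper subset of a key has a non-prime attribute in its closure, so there is no partial dependency; 2NF holds.

2NF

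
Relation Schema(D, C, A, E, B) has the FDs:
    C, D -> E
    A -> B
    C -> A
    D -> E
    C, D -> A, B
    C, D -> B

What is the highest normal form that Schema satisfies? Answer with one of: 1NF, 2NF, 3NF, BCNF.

Candidate key: {C, D}. Prime attributes: {C, D}.
A -> B breaks BCNF: {A}⁺ = {A, B}, so {A} is not a superkey.
A -> B determines the non-prime attribute {B} from a non-superkey — 3NF is violated.
The proper key subset {C} of {C, D} determines non-prime {A, B}, so the relation is not even in 2NF.

1NF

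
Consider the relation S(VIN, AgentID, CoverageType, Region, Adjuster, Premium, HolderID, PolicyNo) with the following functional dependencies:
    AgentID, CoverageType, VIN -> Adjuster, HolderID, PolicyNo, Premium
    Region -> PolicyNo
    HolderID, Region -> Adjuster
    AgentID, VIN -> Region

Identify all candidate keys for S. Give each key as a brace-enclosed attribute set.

Attributes never on any right-hand side: {AgentID, CoverageType, VIN} — every candidate key must contain all of them.
{AgentID, CoverageType, VIN}⁺ = {Adjuster, AgentID, CoverageType, HolderID, PolicyNo, Premium, Region, VIN}, which is every attribute, so {AgentID, CoverageType, VIN} is a candidate key.
Every other attribute set either contains this one or has a smaller closure.

{AgentID, CoverageType, VIN}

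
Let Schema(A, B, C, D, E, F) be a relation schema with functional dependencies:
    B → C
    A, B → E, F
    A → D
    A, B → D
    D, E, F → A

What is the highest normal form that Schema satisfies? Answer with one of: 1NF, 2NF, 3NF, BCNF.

Candidate keys: {A, B}, {B, D, E, F}. Prime attributes: {A, B, D, E, F}.
B → C breaks BCNF: {B}⁺ = {B, C}, so {B} is not a superkey.
B → C determines the non-prime attribute {C} from a non-superkey — 3NF is violated.
Since {B} ⊂ {A, B} and {B}⁺ ⊇ {C} with {C} non-prime, there is a partial dependency; 2NF fails.

1NF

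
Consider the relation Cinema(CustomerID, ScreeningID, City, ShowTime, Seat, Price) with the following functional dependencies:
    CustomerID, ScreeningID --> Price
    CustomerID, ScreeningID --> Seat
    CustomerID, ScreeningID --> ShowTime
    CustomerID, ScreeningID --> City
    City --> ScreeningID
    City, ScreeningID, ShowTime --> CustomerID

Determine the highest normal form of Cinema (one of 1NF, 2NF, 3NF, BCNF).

3NF

Candidate keys: {City, CustomerID}, {City, ShowTime}, {CustomerID, ScreeningID}. Prime attributes: {City, CustomerID, ScreeningID, ShowTime}.
City --> ScreeningID: {City}⁺ = {City, ScreeningID}, which is not all of the attributes, so the left side is not a superkey — BCNF is violated.
Since {ScreeningID} ⊆ prime attributes and every other non-superkey FD also has a prime right side, the schema is in 3NF.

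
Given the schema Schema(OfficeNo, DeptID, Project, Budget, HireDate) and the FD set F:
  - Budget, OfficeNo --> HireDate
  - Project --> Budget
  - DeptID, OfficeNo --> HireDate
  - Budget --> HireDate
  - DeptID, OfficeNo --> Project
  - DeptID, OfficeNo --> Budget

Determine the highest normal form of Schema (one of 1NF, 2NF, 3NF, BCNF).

Candidate key: {DeptID, OfficeNo}. Prime attributes: {DeptID, OfficeNo}.
For Budget, OfficeNo --> HireDate we have {Budget, OfficeNo}⁺ = {Budget, HireDate, OfficeNo}; {Budget, OfficeNo} is not a superkey, so BCNF fails.
Budget, OfficeNo --> HireDate has non-prime {HireDate} on the right and a non-superkey on the left, so 3NF fails.
No proper subset of a key has a non-prime attribute in its closure, so there is no partial dependency; 2NF holds.

2NF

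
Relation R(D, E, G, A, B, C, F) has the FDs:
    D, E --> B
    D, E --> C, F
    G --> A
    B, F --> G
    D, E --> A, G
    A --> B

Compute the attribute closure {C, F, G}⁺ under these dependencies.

{A, B, C, F, G}

Start with {C, F, G}.
G --> A applies; add {A} → now {A, C, F, G}.
A --> B applies; add {B} → now {A, B, C, F, G}.
No further FD applies.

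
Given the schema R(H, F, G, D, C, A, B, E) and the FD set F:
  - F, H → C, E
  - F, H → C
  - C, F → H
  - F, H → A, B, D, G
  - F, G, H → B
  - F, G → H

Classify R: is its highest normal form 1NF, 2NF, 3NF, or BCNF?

BCNF

Candidate keys: {C, F}, {F, G}, {F, H}. Prime attributes: {C, F, G, H}.
The left-hand side of every FD is a superkey, so BCNF is satisfied.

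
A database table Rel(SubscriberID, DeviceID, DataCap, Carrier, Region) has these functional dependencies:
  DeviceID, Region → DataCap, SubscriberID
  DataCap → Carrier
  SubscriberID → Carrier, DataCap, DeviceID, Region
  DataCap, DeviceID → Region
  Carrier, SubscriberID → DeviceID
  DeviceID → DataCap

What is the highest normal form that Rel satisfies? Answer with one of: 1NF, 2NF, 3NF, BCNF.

2NF

Candidate keys: {DeviceID}, {SubscriberID}. Prime attributes: {DeviceID, SubscriberID}.
DataCap → Carrier breaks BCNF: {DataCap}⁺ = {Carrier, DataCap}, so {DataCap} is not a superkey.
DataCap → Carrier has non-prime {Carrier} on the right and a non-superkey on the left, so 3NF fails.
All keys have size 1, which rules out partial dependencies — 2NF is satisfied.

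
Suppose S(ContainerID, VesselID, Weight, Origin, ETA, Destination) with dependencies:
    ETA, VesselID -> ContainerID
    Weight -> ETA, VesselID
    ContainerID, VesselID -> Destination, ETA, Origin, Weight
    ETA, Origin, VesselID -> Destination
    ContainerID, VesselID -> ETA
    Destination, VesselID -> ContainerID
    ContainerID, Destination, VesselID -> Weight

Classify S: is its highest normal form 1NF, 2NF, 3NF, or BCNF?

BCNF

Candidate keys: {ContainerID, VesselID}, {Destination, VesselID}, {ETA, VesselID}, {Weight}. Prime attributes: {ContainerID, Destination, ETA, VesselID, Weight}.
The left-hand side of every FD is a superkey, so BCNF is satisfied.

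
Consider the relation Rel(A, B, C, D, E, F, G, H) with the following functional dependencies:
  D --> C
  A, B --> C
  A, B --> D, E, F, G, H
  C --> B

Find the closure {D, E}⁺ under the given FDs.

Start with {D, E}.
D --> C applies; add {C} → now {C, D, E}.
C --> B applies; add {B} → now {B, C, D, E}.
No further FD applies.

{B, C, D, E}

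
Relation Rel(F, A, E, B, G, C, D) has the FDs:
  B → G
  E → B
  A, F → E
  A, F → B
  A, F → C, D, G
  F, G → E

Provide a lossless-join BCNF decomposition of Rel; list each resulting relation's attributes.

Candidate key of the original relation: {A, F}.
In {A, B, C, D, E, F, G}, {B} is not a superkey ({B}⁺ restricted to this set is {B, G}), so split on B → G into {B, G} and {A, B, C, D, E, F}.
{B, G} has no BCNF violation.
In {A, B, C, D, E, F}, {E} is not a superkey ({E}⁺ restricted to this set is {B, E}), so split on E → B into {B, E} and {A, C, D, E, F}.
{B, E} has no BCNF violation.
{A, C, D, E, F} has no BCNF violation.

{A, C, D, E, F}; {B, E}; {B, G}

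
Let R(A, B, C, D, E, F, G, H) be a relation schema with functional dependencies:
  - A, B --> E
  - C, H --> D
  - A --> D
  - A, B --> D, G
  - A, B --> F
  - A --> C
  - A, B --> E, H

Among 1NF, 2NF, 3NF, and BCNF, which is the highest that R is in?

1NF

Candidate key: {A, B}. Prime attributes: {A, B}.
C, H --> D: {C, H}⁺ = {C, D, H}, which is not all of the attributes, so the left side is not a superkey — BCNF is violated.
Because {D} is non-prime and the left side of C, H --> D is not a superkey, the relation is not in 3NF.
{A} is a proper subset of the key {A, B}, and {A}⁺ contains the non-prime attributes {C, D} — a partial dependency, so 2NF is violated.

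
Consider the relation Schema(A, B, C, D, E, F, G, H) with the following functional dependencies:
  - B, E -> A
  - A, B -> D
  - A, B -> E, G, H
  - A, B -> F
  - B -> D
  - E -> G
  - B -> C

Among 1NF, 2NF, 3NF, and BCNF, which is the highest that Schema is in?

Candidate keys: {A, B}, {B, E}. Prime attributes: {A, B, E}.
For B -> D we have {B}⁺ = {B, C, D}; {B} is not a superkey, so BCNF fails.
B -> D has non-prime {D} on the right and a non-superkey on the left, so 3NF fails.
Since {B} ⊂ {A, B} and {B}⁺ ⊇ {C, D} with {C, D} non-prime, there is a partial dependency; 2NF fails.

1NF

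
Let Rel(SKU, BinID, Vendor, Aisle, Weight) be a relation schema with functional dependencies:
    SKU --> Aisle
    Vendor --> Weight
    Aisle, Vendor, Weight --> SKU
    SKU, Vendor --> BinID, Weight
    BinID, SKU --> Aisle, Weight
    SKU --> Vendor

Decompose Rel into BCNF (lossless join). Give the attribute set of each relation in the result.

Candidate keys of the original relation: {Aisle, Vendor}, {SKU}.
{Aisle, BinID, SKU, Vendor, Weight}: {Vendor} determines {Vendor, Weight} here but is not a superkey — split on Vendor --> Weight, giving {Vendor, Weight} and {Aisle, BinID, SKU, Vendor}.
{Vendor, Weight}: every determinant is a superkey — BCNF.
{Aisle, BinID, SKU, Vendor}: every determinant is a superkey — BCNF.

{Aisle, BinID, SKU, Vendor}; {Vendor, Weight}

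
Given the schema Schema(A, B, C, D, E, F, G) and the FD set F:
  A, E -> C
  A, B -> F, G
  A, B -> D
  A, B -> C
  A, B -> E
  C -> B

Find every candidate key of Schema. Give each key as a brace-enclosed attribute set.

No FD produces {A}, so it must be in every candidate key.
{A, B}⁺ = {A, B, C, D, E, F, G}, which is every attribute, so {A, B} is a candidate key.
{A, C}⁺ = {A, B, C, D, E, F, G}, which is every attribute, so {A, C} is a candidate key.
{A, E}⁺ = {A, B, C, D, E, F, G}, which is every attribute, so {A, E} is a candidate key.
These are minimal and exhaustive — every other superkey contains one of them.

{A, B}, {A, C}, {A, E}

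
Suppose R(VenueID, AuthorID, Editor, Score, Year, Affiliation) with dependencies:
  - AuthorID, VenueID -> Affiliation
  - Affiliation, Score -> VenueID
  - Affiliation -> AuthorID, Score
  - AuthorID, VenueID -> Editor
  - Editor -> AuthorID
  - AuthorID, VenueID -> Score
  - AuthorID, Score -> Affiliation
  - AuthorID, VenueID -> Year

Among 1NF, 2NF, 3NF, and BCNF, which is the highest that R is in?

Candidate keys: {Affiliation}, {AuthorID, Score}, {AuthorID, VenueID}, {Editor, Score}, {Editor, VenueID}. Prime attributes: {Affiliation, AuthorID, Editor, Score, VenueID}.
Editor -> AuthorID: {Editor}⁺ = {AuthorID, Editor}, which is not all of the attributes, so the left side is not a superkey — BCNF is violated.
Its right-hand attributes {AuthorID} are all prime, as are those of every other non-superkey FD — the relation is in 3NF.

3NF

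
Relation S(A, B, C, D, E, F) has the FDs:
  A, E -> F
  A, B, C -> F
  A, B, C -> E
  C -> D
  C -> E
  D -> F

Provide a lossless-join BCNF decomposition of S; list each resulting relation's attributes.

Candidate key of the original relation: {A, B, C}.
In {A, B, C, D, E, F}, {A, E} is not a superkey ({A, E}⁺ restricted to this set is {A, E, F}), so split on A, E -> F into {A, E, F} and {A, B, C, D, E}.
{A, E, F} is in BCNF.
In {A, B, C, D, E}, {C} is not a superkey ({C}⁺ restricted to this set is {C, D, E}), so split on C -> D, E into {C, D, E} and {A, B, C}.
{C, D, E} is in BCNF.
{A, B, C} is in BCNF.

{A, B, C}; {A, E, F}; {C, D, E}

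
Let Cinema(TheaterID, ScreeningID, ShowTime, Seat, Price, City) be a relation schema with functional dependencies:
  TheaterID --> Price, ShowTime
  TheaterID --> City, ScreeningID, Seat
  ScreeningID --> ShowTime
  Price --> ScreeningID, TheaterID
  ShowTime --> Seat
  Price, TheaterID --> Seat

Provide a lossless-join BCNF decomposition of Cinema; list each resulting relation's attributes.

{City, Price, ScreeningID, TheaterID}; {ScreeningID, ShowTime}; {Seat, ShowTime}

Candidate keys of the original relation: {Price}, {TheaterID}.
In {City, Price, ScreeningID, Seat, ShowTime, TheaterID}, {ScreeningID} is not a superkey ({ScreeningID}⁺ restricted to this set is {ScreeningID, Seat, ShowTime}), so split on ScreeningID --> Seat, ShowTime into {ScreeningID, Seat, ShowTime} and {City, Price, ScreeningID, TheaterID}.
In {ScreeningID, Seat, ShowTime}, {ShowTime} is not a superkey ({ShowTime}⁺ restricted to this set is {Seat, ShowTime}), so split on ShowTime --> Seat into {Seat, ShowTime} and {ScreeningID, ShowTime}.
{Seat, ShowTime}: every determinant is a superkey — BCNF.
{ScreeningID, ShowTime}: every determinant is a superkey — BCNF.
{City, Price, ScreeningID, TheaterID}: every determinant is a superkey — BCNF.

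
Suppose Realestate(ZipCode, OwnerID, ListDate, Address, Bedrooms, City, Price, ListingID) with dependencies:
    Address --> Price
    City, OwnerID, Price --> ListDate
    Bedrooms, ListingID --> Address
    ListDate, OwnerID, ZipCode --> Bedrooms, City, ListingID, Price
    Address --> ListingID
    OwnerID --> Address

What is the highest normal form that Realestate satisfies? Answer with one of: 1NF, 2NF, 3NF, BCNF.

1NF

Candidate keys: {City, OwnerID, ZipCode}, {ListDate, OwnerID, ZipCode}. Prime attributes: {City, ListDate, OwnerID, ZipCode}.
Address --> Price: {Address}⁺ = {Address, ListingID, Price}, which is not all of the attributes, so the left side is not a superkey — BCNF is violated.
Address --> Price determines the non-prime attribute {Price} from a non-superkey — 3NF is violated.
{OwnerID} is a proper subset of the key {City, OwnerID, ZipCode}, and {OwnerID}⁺ contains the non-prime attributes {Address, ListingID, Price} — a partial dependency, so 2NF is violated.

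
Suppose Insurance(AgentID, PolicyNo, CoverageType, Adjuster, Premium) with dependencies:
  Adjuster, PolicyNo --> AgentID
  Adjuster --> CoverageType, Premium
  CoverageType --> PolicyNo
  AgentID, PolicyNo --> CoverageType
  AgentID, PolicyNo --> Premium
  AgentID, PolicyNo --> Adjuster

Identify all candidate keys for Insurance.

{Adjuster}, {AgentID, CoverageType}, {AgentID, PolicyNo}

{Adjuster}⁺ = {Adjuster, AgentID, CoverageType, PolicyNo, Premium}, which is every attribute, so {Adjuster} is a candidate key.
{AgentID, CoverageType}⁺ = {Adjuster, AgentID, CoverageType, PolicyNo, Premium}, which is every attribute, so {AgentID, CoverageType} is a candidate key.
{AgentID, PolicyNo}⁺ = {Adjuster, AgentID, CoverageType, PolicyNo, Premium}, which is every attribute, so {AgentID, PolicyNo} is a candidate key.
These are minimal and exhaustive — every other superkey contains one of them.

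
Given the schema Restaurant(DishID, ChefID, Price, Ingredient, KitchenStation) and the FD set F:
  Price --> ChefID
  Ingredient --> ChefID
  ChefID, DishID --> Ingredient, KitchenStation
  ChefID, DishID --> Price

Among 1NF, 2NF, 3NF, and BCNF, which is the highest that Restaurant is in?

Candidate keys: {ChefID, DishID}, {DishID, Ingredient}, {DishID, Price}. Prime attributes: {ChefID, DishID, Ingredient, Price}.
Price --> ChefID: {Price}⁺ = {ChefID, Price}, which is not all of the attributes, so the left side is not a superkey — BCNF is violated.
Its right-hand attributes {ChefID} are all prime, as are those of every other non-superkey FD — the relation is in 3NF.

3NF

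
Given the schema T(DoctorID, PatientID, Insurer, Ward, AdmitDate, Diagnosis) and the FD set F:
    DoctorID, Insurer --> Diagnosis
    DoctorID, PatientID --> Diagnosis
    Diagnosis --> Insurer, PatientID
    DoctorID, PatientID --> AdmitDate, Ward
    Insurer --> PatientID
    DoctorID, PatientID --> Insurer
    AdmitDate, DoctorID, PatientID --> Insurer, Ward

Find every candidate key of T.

{Diagnosis, DoctorID}, {DoctorID, Insurer}, {DoctorID, PatientID}

{DoctorID} never appears on the right of any FD, so every key must include it.
{Diagnosis, DoctorID} is a candidate key since {Diagnosis, DoctorID}⁺ = {AdmitDate, Diagnosis, DoctorID, Insurer, PatientID, Ward} covers every attribute.
{DoctorID, Insurer} is a candidate key since {DoctorID, Insurer}⁺ = {AdmitDate, Diagnosis, DoctorID, Insurer, PatientID, Ward} covers every attribute.
{DoctorID, PatientID} is a candidate key since {DoctorID, PatientID}⁺ = {AdmitDate, Diagnosis, DoctorID, Insurer, PatientID, Ward} covers every attribute.
Any other superkey properly contains one of these, so there are no further candidate keys.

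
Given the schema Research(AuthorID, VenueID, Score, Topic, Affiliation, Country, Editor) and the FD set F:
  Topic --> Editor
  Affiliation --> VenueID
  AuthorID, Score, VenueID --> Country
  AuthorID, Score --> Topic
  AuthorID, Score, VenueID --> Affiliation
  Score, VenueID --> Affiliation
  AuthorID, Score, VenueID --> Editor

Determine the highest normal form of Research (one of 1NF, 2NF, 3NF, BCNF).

Candidate keys: {Affiliation, AuthorID, Score}, {AuthorID, Score, VenueID}. Prime attributes: {Affiliation, AuthorID, Score, VenueID}.
Topic --> Editor: {Topic}⁺ = {Editor, Topic}, which is not all of the attributes, so the left side is not a superkey — BCNF is violated.
Because {Editor} is non-prime and the left side of Topic --> Editor is not a superkey, the relation is not in 3NF.
The proper key subset {AuthorID, Score} of {Affiliation, AuthorID, Score} determines non-prime {Editor, Topic}, so the relation is not even in 2NF.

1NF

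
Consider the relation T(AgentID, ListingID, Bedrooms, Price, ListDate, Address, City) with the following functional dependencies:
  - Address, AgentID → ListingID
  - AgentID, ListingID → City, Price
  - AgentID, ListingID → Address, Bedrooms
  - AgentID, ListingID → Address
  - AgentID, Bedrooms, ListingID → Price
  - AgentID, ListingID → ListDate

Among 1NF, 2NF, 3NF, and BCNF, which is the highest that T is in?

BCNF

Candidate keys: {Address, AgentID}, {AgentID, ListingID}. Prime attributes: {Address, AgentID, ListingID}.
Every FD has a superkey on the left, so the relation is in BCNF.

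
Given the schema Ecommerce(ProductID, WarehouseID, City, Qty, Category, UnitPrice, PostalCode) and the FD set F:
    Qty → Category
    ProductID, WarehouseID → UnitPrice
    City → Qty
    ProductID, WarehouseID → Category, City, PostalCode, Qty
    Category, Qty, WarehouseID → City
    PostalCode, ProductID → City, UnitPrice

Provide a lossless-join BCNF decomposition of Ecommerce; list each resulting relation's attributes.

{Category, Qty}; {City, PostalCode, ProductID, UnitPrice}; {City, Qty}; {PostalCode, ProductID, WarehouseID}

Candidate key of the original relation: {ProductID, WarehouseID}.
{Category, City, PostalCode, ProductID, Qty, UnitPrice, WarehouseID}: {Qty} determines {Category, Qty} here but is not a superkey — split on Qty → Category, giving {Category, Qty} and {City, PostalCode, ProductID, Qty, UnitPrice, WarehouseID}.
{Category, Qty} has no BCNF violation.
{City, PostalCode, ProductID, Qty, UnitPrice, WarehouseID}: {City} determines {City, Qty} here but is not a superkey — split on City → Qty, giving {City, Qty} and {City, PostalCode, ProductID, UnitPrice, WarehouseID}.
{City, Qty} has no BCNF violation.
{City, PostalCode, ProductID, UnitPrice, WarehouseID}: {PostalCode, ProductID} determines {City, PostalCode, ProductID, UnitPrice} here but is not a superkey — split on PostalCode, ProductID → City, UnitPrice, giving {City, PostalCode, ProductID, UnitPrice} and {PostalCode, ProductID, WarehouseID}.
{City, PostalCode, ProductID, UnitPrice} has no BCNF violation.
{PostalCode, ProductID, WarehouseID} has no BCNF violation.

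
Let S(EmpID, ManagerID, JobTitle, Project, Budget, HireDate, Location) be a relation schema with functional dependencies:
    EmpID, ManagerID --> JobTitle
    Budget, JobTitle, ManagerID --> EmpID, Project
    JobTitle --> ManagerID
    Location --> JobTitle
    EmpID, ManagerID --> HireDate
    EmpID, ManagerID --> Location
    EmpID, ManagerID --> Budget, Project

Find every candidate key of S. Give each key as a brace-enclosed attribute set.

{Budget, JobTitle}, {Budget, Location}, {EmpID, JobTitle}, {EmpID, Location}, {EmpID, ManagerID}

{Budget, JobTitle}⁺ = {Budget, EmpID, HireDate, JobTitle, Location, ManagerID, Project} — all of the relation — so {Budget, JobTitle} is a candidate key.
{Budget, Location}⁺ = {Budget, EmpID, HireDate, JobTitle, Location, ManagerID, Project} — all of the relation — so {Budget, Location} is a candidate key.
{EmpID, JobTitle}⁺ = {Budget, EmpID, HireDate, JobTitle, Location, ManagerID, Project} — all of the relation — so {EmpID, JobTitle} is a candidate key.
{EmpID, Location}⁺ = {Budget, EmpID, HireDate, JobTitle, Location, ManagerID, Project} — all of the relation — so {EmpID, Location} is a candidate key.
{EmpID, ManagerID}⁺ = {Budget, EmpID, HireDate, JobTitle, Location, ManagerID, Project} — all of the relation — so {EmpID, ManagerID} is a candidate key.
These are minimal and exhaustive — every other superkey contains one of them.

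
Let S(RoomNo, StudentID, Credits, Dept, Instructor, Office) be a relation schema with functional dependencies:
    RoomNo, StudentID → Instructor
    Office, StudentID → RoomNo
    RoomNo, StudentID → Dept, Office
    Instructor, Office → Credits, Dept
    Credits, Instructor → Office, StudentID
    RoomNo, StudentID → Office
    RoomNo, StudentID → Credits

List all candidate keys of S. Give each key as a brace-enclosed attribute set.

{Credits, Instructor}, {Instructor, Office}, {Office, StudentID}, {RoomNo, StudentID}

{Credits, Instructor}⁺ = {Credits, Dept, Instructor, Office, RoomNo, StudentID}, which is every attribute, so {Credits, Instructor} is a candidate key.
{Instructor, Office}⁺ = {Credits, Dept, Instructor, Office, RoomNo, StudentID}, which is every attribute, so {Instructor, Office} is a candidate key.
{Office, StudentID}⁺ = {Credits, Dept, Instructor, Office, RoomNo, StudentID}, which is every attribute, so {Office, StudentID} is a candidate key.
{RoomNo, StudentID}⁺ = {Credits, Dept, Instructor, Office, RoomNo, StudentID}, which is every attribute, so {RoomNo, StudentID} is a candidate key.
Any other superkey properly contains one of these, so there are no further candidate keys.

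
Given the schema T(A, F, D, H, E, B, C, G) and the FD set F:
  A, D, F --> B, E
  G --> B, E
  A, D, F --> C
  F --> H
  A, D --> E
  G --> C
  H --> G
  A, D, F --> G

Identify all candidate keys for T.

Attributes never on any right-hand side: {A, D, F} — every candidate key must contain all of them.
{A, D, F} is a candidate key since {A, D, F}⁺ = {A, B, C, D, E, F, G, H} covers every attribute.
Every other attribute set either contains this one or has a smaller closure.

{A, D, F}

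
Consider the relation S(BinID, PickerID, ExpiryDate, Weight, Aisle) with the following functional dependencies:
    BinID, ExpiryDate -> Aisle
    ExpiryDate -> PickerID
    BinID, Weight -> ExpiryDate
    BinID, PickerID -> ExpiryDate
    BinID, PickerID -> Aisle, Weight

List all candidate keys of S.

No FD produces {BinID}, so it must be in every candidate key.
{BinID, ExpiryDate}⁺ = {Aisle, BinID, ExpiryDate, PickerID, Weight} — all of the relation — so {BinID, ExpiryDate} is a candidate key.
{BinID, PickerID}⁺ = {Aisle, BinID, ExpiryDate, PickerID, Weight} — all of the relation — so {BinID, PickerID} is a candidate key.
{BinID, Weight}⁺ = {Aisle, BinID, ExpiryDate, PickerID, Weight} — all of the relation — so {BinID, Weight} is a candidate key.
Any other superkey properly contains one of these, so there are no further candidate keys.

{BinID, ExpiryDate}, {BinID, PickerID}, {BinID, Weight}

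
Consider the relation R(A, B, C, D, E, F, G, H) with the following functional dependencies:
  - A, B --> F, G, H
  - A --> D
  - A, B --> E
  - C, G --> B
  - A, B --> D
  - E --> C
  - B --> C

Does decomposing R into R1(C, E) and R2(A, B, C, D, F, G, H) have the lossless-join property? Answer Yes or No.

R1 ∩ R2 = {C}; its closure under F is {C}.
Neither R1 nor R2 is contained in that closure, so the decomposition is lossy.

No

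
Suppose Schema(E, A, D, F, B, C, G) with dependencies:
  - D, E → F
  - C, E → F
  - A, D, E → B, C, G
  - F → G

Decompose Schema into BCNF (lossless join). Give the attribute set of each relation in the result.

Candidate key of the original relation: {A, D, E}.
Within {A, B, C, D, E, F, G}: {D, E}⁺ ∩ {A, B, C, D, E, F, G} = {D, E, F, G}, not the whole set, so D, E → F, G violates BCNF; decompose into {D, E, F, G} and {A, B, C, D, E}.
Within {D, E, F, G}: {F}⁺ ∩ {D, E, F, G} = {F, G}, not the whole set, so F → G violates BCNF; decompose into {F, G} and {D, E, F}.
{F, G}: every determinant is a superkey — BCNF.
{D, E, F}: every determinant is a superkey — BCNF.
{A, B, C, D, E}: every determinant is a superkey — BCNF.

{A, B, C, D, E}; {D, E, F}; {F, G}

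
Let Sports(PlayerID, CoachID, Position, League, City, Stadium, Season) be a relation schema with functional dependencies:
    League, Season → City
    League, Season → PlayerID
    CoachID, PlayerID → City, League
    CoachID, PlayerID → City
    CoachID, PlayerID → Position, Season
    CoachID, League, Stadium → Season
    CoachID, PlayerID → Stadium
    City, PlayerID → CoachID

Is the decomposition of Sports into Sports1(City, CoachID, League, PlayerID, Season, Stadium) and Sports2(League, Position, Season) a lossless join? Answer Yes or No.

Common attributes: {League, Season}; their closure is {City, CoachID, League, PlayerID, Position, Season, Stadium}.
This includes all of Sports1, so the common attributes are a superkey of Sports1 — the join is lossless.

Yes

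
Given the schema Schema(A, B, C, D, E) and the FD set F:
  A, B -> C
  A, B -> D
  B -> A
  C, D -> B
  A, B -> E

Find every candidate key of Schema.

Closure of {B} is {A, B, C, D, E}, the whole schema; {B} is a candidate key.
Closure of {C, D} is {A, B, C, D, E}, the whole schema; {C, D} is a candidate key.
Any other superkey properly contains one of these, so there are no further candidate keys.

{B}, {C, D}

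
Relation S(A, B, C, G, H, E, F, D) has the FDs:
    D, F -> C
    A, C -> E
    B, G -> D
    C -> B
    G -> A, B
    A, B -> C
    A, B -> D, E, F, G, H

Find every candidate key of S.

{A, B}, {A, C}, {A, D, F}, {G}

{G}⁺ = {A, B, C, D, E, F, G, H}, which is every attribute, so {G} is a candidate key.
{A, B}⁺ = {A, B, C, D, E, F, G, H}, which is every attribute, so {A, B} is a candidate key.
{A, C}⁺ = {A, B, C, D, E, F, G, H}, which is every attribute, so {A, C} is a candidate key.
{A, D, F}⁺ = {A, B, C, D, E, F, G, H}, which is every attribute, so {A, D, F} is a candidate key.
These are minimal and exhaustive — every other superkey contains one of them.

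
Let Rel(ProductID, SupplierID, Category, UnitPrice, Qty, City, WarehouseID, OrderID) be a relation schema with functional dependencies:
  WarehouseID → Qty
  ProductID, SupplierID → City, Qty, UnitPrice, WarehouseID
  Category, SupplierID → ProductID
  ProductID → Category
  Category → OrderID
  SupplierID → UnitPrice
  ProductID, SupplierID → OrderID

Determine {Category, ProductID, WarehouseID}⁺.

Start with {Category, ProductID, WarehouseID}.
WarehouseID → Qty applies; add {Qty} → now {Category, ProductID, Qty, WarehouseID}.
Category → OrderID applies; add {OrderID} → now {Category, OrderID, ProductID, Qty, WarehouseID}.
No further FD applies.

{Category, OrderID, ProductID, Qty, WarehouseID}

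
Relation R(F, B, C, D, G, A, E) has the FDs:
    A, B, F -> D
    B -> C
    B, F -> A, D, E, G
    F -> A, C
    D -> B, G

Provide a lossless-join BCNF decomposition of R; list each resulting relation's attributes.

Candidate keys of the original relation: {B, F}, {D, F}.
{A, B, C, D, E, F, G}: {B} determines {B, C} here but is not a superkey — split on B -> C, giving {B, C} and {A, B, D, E, F, G}.
{B, C} has no BCNF violation.
{A, B, D, E, F, G}: {F} determines {A, F} here but is not a superkey — split on F -> A, giving {A, F} and {B, D, E, F, G}.
{A, F} has no BCNF violation.
{B, D, E, F, G}: {D} determines {B, D, G} here but is not a superkey — split on D -> B, G, giving {B, D, G} and {D, E, F}.
{B, D, G} has no BCNF violation.
{D, E, F} has no BCNF violation.

{A, F}; {B, C}; {B, D, G}; {D, E, F}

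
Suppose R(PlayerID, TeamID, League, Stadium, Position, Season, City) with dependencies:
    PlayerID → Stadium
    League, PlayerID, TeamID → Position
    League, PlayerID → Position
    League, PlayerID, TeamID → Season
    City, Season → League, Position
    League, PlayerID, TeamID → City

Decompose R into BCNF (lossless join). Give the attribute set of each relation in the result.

Candidate keys of the original relation: {City, PlayerID, Season, TeamID}, {League, PlayerID, TeamID}.
Within {City, League, PlayerID, Position, Season, Stadium, TeamID}: {PlayerID}⁺ ∩ {City, League, PlayerID, Position, Season, Stadium, TeamID} = {PlayerID, Stadium}, not the whole set, so PlayerID → Stadium violates BCNF; decompose into {PlayerID, Stadium} and {City, League, PlayerID, Position, Season, TeamID}.
{PlayerID, Stadium} has no BCNF violation.
Within {City, League, PlayerID, Position, Season, TeamID}: {League, PlayerID}⁺ ∩ {City, League, PlayerID, Position, Season, TeamID} = {League, PlayerID, Position}, not the whole set, so League, PlayerID → Position violates BCNF; decompose into {League, PlayerID, Position} and {City, League, PlayerID, Season, TeamID}.
{League, PlayerID, Position} has no BCNF violation.
Within {City, League, PlayerID, Season, TeamID}: {City, Season}⁺ ∩ {City, League, PlayerID, Season, TeamID} = {City, League, Season}, not the whole set, so City, Season → League violates BCNF; decompose into {City, League, Season} and {City, PlayerID, Season, TeamID}.
{City, League, Season} has no BCNF violation.
{City, PlayerID, Season, TeamID} has no BCNF violation.

{City, League, Season}; {City, PlayerID, Season, TeamID}; {League, PlayerID, Position}; {PlayerID, Stadium}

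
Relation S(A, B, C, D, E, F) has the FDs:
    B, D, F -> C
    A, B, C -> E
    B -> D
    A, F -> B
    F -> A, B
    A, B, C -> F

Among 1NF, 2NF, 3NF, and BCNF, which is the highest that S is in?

1NF

Candidate keys: {A, B, C}, {F}. Prime attributes: {A, B, C, F}.
B -> D: {B}⁺ = {B, D}, which is not all of the attributes, so the left side is not a superkey — BCNF is violated.
Because {D} is non-prime and the left side of B -> D is not a superkey, the relation is not in 3NF.
{B} is a proper subset of the key {A, B, C}, and {B}⁺ contains the non-prime attribute {D} — a partial dependency, so 2NF is violated.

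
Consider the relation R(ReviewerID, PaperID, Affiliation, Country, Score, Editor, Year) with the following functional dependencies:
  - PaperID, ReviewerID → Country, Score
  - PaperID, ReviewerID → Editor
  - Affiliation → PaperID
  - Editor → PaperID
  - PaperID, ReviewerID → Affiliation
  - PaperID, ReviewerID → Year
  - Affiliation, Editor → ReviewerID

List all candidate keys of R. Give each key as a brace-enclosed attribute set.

Closure of {Affiliation, Editor} is {Affiliation, Country, Editor, PaperID, ReviewerID, Score, Year}, the whole schema; {Affiliation, Editor} is a candidate key.
Closure of {Affiliation, ReviewerID} is {Affiliation, Country, Editor, PaperID, ReviewerID, Score, Year}, the whole schema; {Affiliation, ReviewerID} is a candidate key.
Closure of {Editor, ReviewerID} is {Affiliation, Country, Editor, PaperID, ReviewerID, Score, Year}, the whole schema; {Editor, ReviewerID} is a candidate key.
Closure of {PaperID, ReviewerID} is {Affiliation, Country, Editor, PaperID, ReviewerID, Score, Year}, the whole schema; {PaperID, ReviewerID} is a candidate key.
Any other superkey properly contains one of these, so there are no further candidate keys.

{Affiliation, Editor}, {Affiliation, ReviewerID}, {Editor, ReviewerID}, {PaperID, ReviewerID}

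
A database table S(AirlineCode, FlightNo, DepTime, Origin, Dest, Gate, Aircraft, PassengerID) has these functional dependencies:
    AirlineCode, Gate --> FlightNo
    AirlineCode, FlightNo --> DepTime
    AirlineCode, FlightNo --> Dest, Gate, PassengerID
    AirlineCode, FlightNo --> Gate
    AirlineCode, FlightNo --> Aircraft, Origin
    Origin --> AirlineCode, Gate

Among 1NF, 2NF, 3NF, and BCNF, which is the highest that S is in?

BCNF

Candidate keys: {AirlineCode, FlightNo}, {AirlineCode, Gate}, {Origin}. Prime attributes: {AirlineCode, FlightNo, Gate, Origin}.
Each dependency's left side is a superkey — BCNF holds.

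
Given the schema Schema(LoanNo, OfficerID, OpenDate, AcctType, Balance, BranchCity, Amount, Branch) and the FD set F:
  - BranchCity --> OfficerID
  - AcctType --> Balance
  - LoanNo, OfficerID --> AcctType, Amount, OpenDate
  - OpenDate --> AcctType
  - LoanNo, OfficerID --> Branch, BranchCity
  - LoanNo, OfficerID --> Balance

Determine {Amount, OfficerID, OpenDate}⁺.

{AcctType, Amount, Balance, OfficerID, OpenDate}

Start with {Amount, OfficerID, OpenDate}.
OpenDate --> AcctType applies; add {AcctType} → now {AcctType, Amount, OfficerID, OpenDate}.
AcctType --> Balance applies; add {Balance} → now {AcctType, Amount, Balance, OfficerID, OpenDate}.
No further FD applies.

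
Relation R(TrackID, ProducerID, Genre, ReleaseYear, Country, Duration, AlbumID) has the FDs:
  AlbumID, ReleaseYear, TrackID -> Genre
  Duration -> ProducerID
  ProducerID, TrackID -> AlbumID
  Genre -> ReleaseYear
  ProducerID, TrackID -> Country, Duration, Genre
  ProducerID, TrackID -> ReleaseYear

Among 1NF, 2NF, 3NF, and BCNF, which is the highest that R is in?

2NF

Candidate keys: {Duration, TrackID}, {ProducerID, TrackID}. Prime attributes: {Duration, ProducerID, TrackID}.
AlbumID, ReleaseYear, TrackID -> Genre: {AlbumID, ReleaseYear, TrackID}⁺ = {AlbumID, Genre, ReleaseYear, TrackID}, which is not all of the attributes, so the left side is not a superkey — BCNF is violated.
AlbumID, ReleaseYear, TrackID -> Genre determines the non-prime attribute {Genre} from a non-superkey — 3NF is violated.
No proper subset of a key has a non-prime attribute in its closure, so there is no partial dependency; 2NF holds.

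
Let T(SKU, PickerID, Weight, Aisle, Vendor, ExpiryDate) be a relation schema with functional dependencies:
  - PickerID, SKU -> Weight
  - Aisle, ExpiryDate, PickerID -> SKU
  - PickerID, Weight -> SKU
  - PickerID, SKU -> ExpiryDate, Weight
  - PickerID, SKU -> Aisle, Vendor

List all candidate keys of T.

{Aisle, ExpiryDate, PickerID}, {PickerID, SKU}, {PickerID, Weight}

Attributes never on any right-hand side: {PickerID} — every candidate key must contain it.
Closure of {PickerID, SKU} is {Aisle, ExpiryDate, PickerID, SKU, Vendor, Weight}, the whole schema; {PickerID, SKU} is a candidate key.
Closure of {PickerID, Weight} is {Aisle, ExpiryDate, PickerID, SKU, Vendor, Weight}, the whole schema; {PickerID, Weight} is a candidate key.
Closure of {Aisle, ExpiryDate, PickerID} is {Aisle, ExpiryDate, PickerID, SKU, Vendor, Weight}, the whole schema; {Aisle, ExpiryDate, PickerID} is a candidate key.
These are minimal and exhaustive — every other superkey contains one of them.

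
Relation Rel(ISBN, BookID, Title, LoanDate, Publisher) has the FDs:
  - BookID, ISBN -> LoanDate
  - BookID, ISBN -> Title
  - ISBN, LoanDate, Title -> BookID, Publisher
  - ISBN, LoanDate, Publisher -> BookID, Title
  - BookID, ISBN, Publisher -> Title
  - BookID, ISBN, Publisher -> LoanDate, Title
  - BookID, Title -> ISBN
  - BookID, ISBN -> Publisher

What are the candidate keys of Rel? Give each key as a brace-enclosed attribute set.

{BookID, ISBN} is a candidate key since {BookID, ISBN}⁺ = {BookID, ISBN, LoanDate, Publisher, Title} covers every attribute.
{BookID, Title} is a candidate key since {BookID, Title}⁺ = {BookID, ISBN, LoanDate, Publisher, Title} covers every attribute.
{ISBN, LoanDate, Publisher} is a candidate key since {ISBN, LoanDate, Publisher}⁺ = {BookID, ISBN, LoanDate, Publisher, Title} covers every attribute.
{ISBN, LoanDate, Title} is a candidate key since {ISBN, LoanDate, Title}⁺ = {BookID, ISBN, LoanDate, Publisher, Title} covers every attribute.
No proper subset of any of these is a key, and no other minimal superkey exists.

{BookID, ISBN}, {BookID, Title}, {ISBN, LoanDate, Publisher}, {ISBN, LoanDate, Title}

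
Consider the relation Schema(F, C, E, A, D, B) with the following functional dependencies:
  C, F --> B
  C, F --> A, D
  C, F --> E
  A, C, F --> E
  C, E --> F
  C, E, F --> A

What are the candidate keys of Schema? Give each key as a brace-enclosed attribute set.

{C, E}, {C, F}

{C} never appears on the right of any FD, so every key must include it.
Closure of {C, E} is {A, B, C, D, E, F}, the whole schema; {C, E} is a candidate key.
Closure of {C, F} is {A, B, C, D, E, F}, the whole schema; {C, F} is a candidate key.
No proper subset of any of these is a key, and no other minimal superkey exists.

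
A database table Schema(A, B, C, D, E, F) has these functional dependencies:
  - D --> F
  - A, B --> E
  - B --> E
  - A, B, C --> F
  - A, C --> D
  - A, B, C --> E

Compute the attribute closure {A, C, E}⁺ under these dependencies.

Start with {A, C, E}.
A, C --> D applies; add {D} → now {A, C, D, E}.
D --> F applies; add {F} → now {A, C, D, E, F}.
No further FD applies.

{A, C, D, E, F}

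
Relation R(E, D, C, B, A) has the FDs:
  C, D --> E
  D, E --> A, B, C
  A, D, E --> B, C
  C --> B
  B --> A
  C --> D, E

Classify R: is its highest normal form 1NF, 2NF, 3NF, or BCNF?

2NF

Candidate keys: {C}, {D, E}. Prime attributes: {C, D, E}.
B --> A: {B}⁺ = {A, B}, which is not all of the attributes, so the left side is not a superkey — BCNF is violated.
Because {A} is non-prime and the left side of B --> A is not a superkey, the relation is not in 3NF.
No non-prime attribute depends on a proper subset of any candidate key, so 2NF holds.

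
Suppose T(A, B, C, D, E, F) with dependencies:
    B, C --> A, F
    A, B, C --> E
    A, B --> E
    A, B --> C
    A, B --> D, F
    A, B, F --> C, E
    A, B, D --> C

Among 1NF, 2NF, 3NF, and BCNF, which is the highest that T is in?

Candidate keys: {A, B}, {B, C}. Prime attributes: {A, B, C}.
Every FD has a superkey on the left, so the relation is in BCNF.

BCNF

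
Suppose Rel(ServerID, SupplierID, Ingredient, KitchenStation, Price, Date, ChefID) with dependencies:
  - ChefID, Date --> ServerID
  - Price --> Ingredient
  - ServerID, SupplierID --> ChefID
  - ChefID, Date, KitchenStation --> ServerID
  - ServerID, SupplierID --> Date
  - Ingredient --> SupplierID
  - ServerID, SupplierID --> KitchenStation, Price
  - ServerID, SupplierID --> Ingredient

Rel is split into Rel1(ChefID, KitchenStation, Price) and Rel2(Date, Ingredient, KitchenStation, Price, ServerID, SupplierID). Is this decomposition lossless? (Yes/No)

No

Rel1 ∩ Rel2 = {KitchenStation, Price}; its closure under F is {Ingredient, KitchenStation, Price, SupplierID}.
The closure covers neither Rel1 nor Rel2 entirely; the join is not lossless.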